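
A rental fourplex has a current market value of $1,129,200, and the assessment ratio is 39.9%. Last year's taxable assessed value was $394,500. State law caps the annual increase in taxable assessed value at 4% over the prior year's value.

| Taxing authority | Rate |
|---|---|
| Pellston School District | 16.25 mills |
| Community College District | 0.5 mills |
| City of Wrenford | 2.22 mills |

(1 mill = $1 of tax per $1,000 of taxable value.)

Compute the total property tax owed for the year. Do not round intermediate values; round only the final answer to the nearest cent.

$7,783.01

Uncapped assessed value = $1,129,200 × 0.399 = $450,550.8
Cap limit = $394,500 × 1.04 = $410,280
Taxable assessed value = min($450,550.8, $410,280) = $410,280 (cap binds)
Pellston School District: $410,280 × 0.01625 = $6,667.05
Community College District: $410,280 × 0.0005 = $205.14
City of Wrenford: $410,280 × 0.00222 = $910.8216
Total = $7,783.0116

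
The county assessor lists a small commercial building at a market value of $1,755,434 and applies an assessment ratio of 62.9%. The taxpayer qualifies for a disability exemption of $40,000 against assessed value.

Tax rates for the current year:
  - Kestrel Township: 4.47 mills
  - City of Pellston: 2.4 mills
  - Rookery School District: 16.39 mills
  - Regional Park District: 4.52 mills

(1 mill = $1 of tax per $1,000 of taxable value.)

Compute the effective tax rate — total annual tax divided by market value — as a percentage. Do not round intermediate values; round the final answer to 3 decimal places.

Assessed value = $1,755,434 × 0.629 = $1,104,167.986
Taxable value = $1,104,167.986 − $40,000 = $1,064,167.986
Kestrel Township: $1,064,167.986 × 0.00447 = $4,756.83089742
City of Pellston: $1,064,167.986 × 0.0024 = $2,554.0031664
Rookery School District: $1,064,167.986 × 0.01639 = $17,441.71329054
Regional Park District: $1,064,167.986 × 0.00452 = $4,810.03929672
Total tax = $29,562.58665108
Effective rate = $29,562.58665108 ÷ $1,755,434 = 1.684% of market value

1.684%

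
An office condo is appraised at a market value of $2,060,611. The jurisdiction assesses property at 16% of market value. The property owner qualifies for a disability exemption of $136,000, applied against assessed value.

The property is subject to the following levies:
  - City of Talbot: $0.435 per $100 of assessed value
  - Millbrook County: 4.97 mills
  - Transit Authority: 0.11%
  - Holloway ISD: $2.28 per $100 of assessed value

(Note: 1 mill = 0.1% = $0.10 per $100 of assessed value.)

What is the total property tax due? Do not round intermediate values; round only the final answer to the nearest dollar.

$6,435

Assessed value = $2,060,611 × 0.16 = $329,697.76
Taxable value = $329,697.76 − $136,000 = $193,697.76
City of Talbot: $193,697.76 × 0.00435 = $842.585256
Millbrook County: $193,697.76 × 0.00497 = $962.6778672
Transit Authority: $193,697.76 × 0.0011 = $213.067536
Holloway ISD: $193,697.76 × 0.0228 = $4,416.308928
Total = $6,434.6395872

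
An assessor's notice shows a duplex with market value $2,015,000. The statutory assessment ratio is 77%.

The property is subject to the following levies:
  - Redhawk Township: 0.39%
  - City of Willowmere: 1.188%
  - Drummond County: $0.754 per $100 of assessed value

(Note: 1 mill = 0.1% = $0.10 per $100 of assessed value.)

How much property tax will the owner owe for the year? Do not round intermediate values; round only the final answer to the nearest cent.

$36,182.15

Assessed value = $2,015,000 × 0.77 = $1,551,550
Redhawk Township: $1,551,550 × 0.0039 = $6,051.045
City of Willowmere: $1,551,550 × 0.01188 = $18,432.414
Drummond County: $1,551,550 × 0.00754 = $11,698.687
Total = $36,182.146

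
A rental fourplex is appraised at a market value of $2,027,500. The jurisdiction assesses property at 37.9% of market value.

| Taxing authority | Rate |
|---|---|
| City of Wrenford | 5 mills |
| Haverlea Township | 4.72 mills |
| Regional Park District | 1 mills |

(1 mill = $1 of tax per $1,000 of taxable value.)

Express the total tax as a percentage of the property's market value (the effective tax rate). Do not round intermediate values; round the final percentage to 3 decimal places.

Assessed value = $2,027,500 × 0.379 = $768,422.5
City of Wrenford: $768,422.5 × 0.005 = $3,842.1125
Haverlea Township: $768,422.5 × 0.00472 = $3,626.9542
Regional Park District: $768,422.5 × 0.001 = $768.4225
Total tax = $8,237.4892
Effective rate = $8,237.4892 ÷ $2,027,500 = 0.406% of market value

0.406%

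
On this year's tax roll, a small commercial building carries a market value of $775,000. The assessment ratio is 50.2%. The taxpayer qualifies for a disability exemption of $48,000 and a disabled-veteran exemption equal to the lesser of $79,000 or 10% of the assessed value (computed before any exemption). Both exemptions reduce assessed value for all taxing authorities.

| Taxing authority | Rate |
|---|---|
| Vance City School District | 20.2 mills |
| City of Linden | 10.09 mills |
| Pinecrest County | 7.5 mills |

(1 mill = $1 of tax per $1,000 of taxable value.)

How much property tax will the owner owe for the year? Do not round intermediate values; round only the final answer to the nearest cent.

Assessed value = $775,000 × 0.502 = $389,050
Disabled-veteran exemption = min($79,000, 10% × $389,050) = min($79,000, $38,905) = $38,905 (percentage binds)
Taxable value = $389,050 − $48,000 − $38,905 = $302,145
Vance City School District: $302,145 × 0.0202 = $6,103.329
City of Linden: $302,145 × 0.01009 = $3,048.64305
Pinecrest County: $302,145 × 0.0075 = $2,266.0875
Total = $11,418.05955

$11,418.06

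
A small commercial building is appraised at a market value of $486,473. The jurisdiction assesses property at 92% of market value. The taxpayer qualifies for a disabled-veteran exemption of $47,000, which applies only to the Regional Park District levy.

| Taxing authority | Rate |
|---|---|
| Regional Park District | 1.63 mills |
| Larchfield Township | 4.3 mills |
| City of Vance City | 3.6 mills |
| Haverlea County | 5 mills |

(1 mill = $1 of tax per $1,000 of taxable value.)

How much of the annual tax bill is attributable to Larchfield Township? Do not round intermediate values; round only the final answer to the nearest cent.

Assessed value = $486,473 × 0.92 = $447,555.16
Larchfield Township taxable value = $447,555.16 (exemption does not apply)
Larchfield Township levy = $447,555.16 × 0.0043 = $1,924.487188

$1,924.49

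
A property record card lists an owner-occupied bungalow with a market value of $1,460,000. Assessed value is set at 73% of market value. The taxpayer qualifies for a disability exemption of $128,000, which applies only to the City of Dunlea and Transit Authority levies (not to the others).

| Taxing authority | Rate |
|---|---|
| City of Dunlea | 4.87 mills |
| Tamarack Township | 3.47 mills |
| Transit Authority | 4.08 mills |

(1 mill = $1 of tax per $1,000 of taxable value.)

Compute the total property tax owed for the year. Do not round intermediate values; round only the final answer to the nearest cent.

$12,091.64

Assessed value = $1,460,000 × 0.73 = $1,065,800
City of Dunlea: ($1,065,800 − $128,000) × 0.00487 = $937,800 × 0.00487 = $4,567.086
Tamarack Township: $1,065,800 × 0.00347 = $3,698.326
Transit Authority: ($1,065,800 − $128,000) × 0.00408 = $937,800 × 0.00408 = $3,826.224
Total = $12,091.636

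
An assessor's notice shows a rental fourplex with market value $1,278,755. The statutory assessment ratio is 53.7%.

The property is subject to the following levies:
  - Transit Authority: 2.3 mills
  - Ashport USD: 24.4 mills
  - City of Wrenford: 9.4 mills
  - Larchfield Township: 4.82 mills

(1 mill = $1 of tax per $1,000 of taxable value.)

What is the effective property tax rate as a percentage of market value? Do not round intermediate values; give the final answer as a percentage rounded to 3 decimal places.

2.197%

Assessed value = $1,278,755 × 0.537 = $686,691.435
Transit Authority: $686,691.435 × 0.0023 = $1,579.3903005
Ashport USD: $686,691.435 × 0.0244 = $16,755.271014
City of Wrenford: $686,691.435 × 0.0094 = $6,454.899489
Larchfield Township: $686,691.435 × 0.00482 = $3,309.8527167
Total tax = $28,099.4135202
Effective rate = $28,099.4135202 ÷ $1,278,755 = 2.197% of market value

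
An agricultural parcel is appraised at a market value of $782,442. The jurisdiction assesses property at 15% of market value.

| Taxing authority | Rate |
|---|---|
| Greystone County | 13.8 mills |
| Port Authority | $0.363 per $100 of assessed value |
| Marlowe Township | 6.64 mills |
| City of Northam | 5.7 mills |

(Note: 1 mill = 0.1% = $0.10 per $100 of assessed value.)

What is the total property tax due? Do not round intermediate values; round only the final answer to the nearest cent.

$3,493.99

Assessed value = $782,442 × 0.15 = $117,366.3
Greystone County: $117,366.3 × 0.0138 = $1,619.65494
Port Authority: $117,366.3 × 0.00363 = $426.039669
Marlowe Township: $117,366.3 × 0.00664 = $779.312232
City of Northam: $117,366.3 × 0.0057 = $668.98791
Total = $3,493.994751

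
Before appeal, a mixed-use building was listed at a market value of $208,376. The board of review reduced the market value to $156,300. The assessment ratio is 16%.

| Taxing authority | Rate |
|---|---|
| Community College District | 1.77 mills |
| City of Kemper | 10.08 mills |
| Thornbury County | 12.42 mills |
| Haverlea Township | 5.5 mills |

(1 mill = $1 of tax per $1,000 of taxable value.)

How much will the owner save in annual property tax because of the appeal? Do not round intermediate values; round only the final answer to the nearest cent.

$248.05

Old assessed value = $208,376 × 0.16 = $33,340.16
New assessed value = $156,300 × 0.16 = $25,008
Combined rate = 0.00177 + 0.01008 + 0.01242 + 0.0055 = 0.02977
Old tax = $33,340.16 × 0.02977 = $992.5365632
New tax = $25,008 × 0.02977 = $744.48816
Reduction = $992.5365632 − $744.48816 = $248.0484032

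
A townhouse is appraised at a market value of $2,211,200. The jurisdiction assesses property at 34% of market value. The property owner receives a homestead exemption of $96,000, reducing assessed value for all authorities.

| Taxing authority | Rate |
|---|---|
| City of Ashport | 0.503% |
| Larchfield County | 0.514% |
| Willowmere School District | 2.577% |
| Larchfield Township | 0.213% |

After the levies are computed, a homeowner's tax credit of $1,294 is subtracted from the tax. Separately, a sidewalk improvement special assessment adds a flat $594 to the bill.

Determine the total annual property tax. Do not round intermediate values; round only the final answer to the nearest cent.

$24,266.61

Assessed value = $2,211,200 × 0.34 = $751,808
Taxable value = $751,808 − $96,000 = $655,808
City of Ashport: $655,808 × 0.00503 = $3,298.71424
Larchfield County: $655,808 × 0.00514 = $3,370.85312
Willowmere School District: $655,808 × 0.02577 = $16,900.17216
Larchfield Township: $655,808 × 0.00213 = $1,396.87104
Levies subtotal = $24,966.61056
After credit = $24,966.61056 − $1,294 = $23,672.61056
Total = $23,672.61056 + $594 = $24,266.61056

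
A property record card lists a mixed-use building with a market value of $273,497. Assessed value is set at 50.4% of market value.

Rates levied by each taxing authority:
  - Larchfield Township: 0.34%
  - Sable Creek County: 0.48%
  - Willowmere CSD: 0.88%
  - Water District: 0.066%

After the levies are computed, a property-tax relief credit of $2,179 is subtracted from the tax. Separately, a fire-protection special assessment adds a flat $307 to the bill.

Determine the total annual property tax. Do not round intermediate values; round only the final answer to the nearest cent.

$562.30

Assessed value = $273,497 × 0.504 = $137,842.488
Larchfield Township: $137,842.488 × 0.0034 = $468.6644592
Sable Creek County: $137,842.488 × 0.0048 = $661.6439424
Willowmere CSD: $137,842.488 × 0.0088 = $1,213.0138944
Water District: $137,842.488 × 0.00066 = $90.97604208
Levies subtotal = $2,434.29833808
After credit = $2,434.29833808 − $2,179 = $255.29833808
Total = $255.29833808 + $307 = $562.29833808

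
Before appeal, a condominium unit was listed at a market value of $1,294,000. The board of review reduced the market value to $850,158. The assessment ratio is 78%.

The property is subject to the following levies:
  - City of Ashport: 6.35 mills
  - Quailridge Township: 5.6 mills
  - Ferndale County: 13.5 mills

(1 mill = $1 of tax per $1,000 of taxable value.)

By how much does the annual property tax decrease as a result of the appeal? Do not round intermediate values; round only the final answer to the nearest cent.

Old assessed value = $1,294,000 × 0.78 = $1,009,320
New assessed value = $850,158 × 0.78 = $663,123.24
Combined rate = 0.00635 + 0.0056 + 0.0135 = 0.02545
Old tax = $1,009,320 × 0.02545 = $25,687.194
New tax = $663,123.24 × 0.02545 = $16,876.486458
Reduction = $25,687.194 − $16,876.486458 = $8,810.707542

$8,810.71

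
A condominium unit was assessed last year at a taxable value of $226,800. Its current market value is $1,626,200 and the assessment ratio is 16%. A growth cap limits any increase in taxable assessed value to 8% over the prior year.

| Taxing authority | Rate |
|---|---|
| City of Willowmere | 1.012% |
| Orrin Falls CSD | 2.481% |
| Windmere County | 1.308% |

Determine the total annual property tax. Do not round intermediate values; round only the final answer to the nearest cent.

Uncapped assessed value = $1,626,200 × 0.16 = $260,192
Cap limit = $226,800 × 1.08 = $244,944
Taxable assessed value = min($260,192, $244,944) = $244,944 (cap binds)
City of Willowmere: $244,944 × 0.01012 = $2,478.83328
Orrin Falls CSD: $244,944 × 0.02481 = $6,077.06064
Windmere County: $244,944 × 0.01308 = $3,203.86752
Total = $11,759.76144

$11,759.76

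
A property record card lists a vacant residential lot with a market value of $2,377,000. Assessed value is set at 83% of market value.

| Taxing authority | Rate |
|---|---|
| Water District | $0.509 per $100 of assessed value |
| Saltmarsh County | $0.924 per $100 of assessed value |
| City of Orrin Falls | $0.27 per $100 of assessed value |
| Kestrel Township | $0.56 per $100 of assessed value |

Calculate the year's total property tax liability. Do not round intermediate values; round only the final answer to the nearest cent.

$44,646.95

Assessed value = $2,377,000 × 0.83 = $1,972,910
Water District: $1,972,910 × 0.00509 = $10,042.1119
Saltmarsh County: $1,972,910 × 0.00924 = $18,229.6884
City of Orrin Falls: $1,972,910 × 0.0027 = $5,326.857
Kestrel Township: $1,972,910 × 0.0056 = $11,048.296
Total = $10,042.1119 + $18,229.6884 + $5,326.857 + $11,048.296 = $44,646.9533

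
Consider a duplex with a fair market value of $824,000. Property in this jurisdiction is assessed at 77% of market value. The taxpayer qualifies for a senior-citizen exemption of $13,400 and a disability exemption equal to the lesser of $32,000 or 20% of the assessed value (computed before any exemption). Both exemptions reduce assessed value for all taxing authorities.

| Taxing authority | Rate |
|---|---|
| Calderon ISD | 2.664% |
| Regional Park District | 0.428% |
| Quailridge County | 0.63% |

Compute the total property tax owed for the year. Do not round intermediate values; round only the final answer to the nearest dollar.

Assessed value = $824,000 × 0.77 = $634,480
Disability exemption = min($32,000, 20% × $634,480) = min($32,000, $126,896) = $32,000 (dollar cap binds)
Taxable value = $634,480 − $13,400 − $32,000 = $589,080
Calderon ISD: $589,080 × 0.02664 = $15,693.0912
Regional Park District: $589,080 × 0.00428 = $2,521.2624
Quailridge County: $589,080 × 0.0063 = $3,711.204
Total = $21,925.5576

$21,926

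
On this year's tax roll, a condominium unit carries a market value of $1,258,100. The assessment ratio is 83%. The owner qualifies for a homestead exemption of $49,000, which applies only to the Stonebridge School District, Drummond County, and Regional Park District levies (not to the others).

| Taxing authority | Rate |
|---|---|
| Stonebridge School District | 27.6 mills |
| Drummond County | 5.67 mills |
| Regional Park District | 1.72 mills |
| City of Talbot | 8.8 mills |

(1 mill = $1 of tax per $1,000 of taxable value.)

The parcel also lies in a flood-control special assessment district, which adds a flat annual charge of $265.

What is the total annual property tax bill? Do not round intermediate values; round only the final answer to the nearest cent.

Assessed value = $1,258,100 × 0.83 = $1,044,223
Stonebridge School District: ($1,044,223 − $49,000) × 0.0276 = $995,223 × 0.0276 = $27,468.1548
Drummond County: ($1,044,223 − $49,000) × 0.00567 = $995,223 × 0.00567 = $5,642.91441
Regional Park District: ($1,044,223 − $49,000) × 0.00172 = $995,223 × 0.00172 = $1,711.78356
City of Talbot: $1,044,223 × 0.0088 = $9,189.1624
Levies subtotal = $44,012.01517
Total = $44,012.01517 + $265 = $44,277.01517

$44,277.02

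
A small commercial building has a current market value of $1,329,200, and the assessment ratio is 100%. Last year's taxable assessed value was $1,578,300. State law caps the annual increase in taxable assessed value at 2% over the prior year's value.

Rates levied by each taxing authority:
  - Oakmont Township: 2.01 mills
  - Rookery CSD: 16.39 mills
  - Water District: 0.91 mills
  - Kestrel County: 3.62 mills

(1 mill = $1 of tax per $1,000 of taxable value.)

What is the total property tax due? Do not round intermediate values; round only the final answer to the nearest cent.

$30,478.56

Uncapped assessed value = $1,329,200 × 1 = $1,329,200
Cap limit = $1,578,300 × 1.02 = $1,609,866
Taxable assessed value = min($1,329,200, $1,609,866) = $1,329,200 (cap does not bind)
Oakmont Township: $1,329,200 × 0.00201 = $2,671.692
Rookery CSD: $1,329,200 × 0.01639 = $21,785.588
Water District: $1,329,200 × 0.00091 = $1,209.572
Kestrel County: $1,329,200 × 0.00362 = $4,811.704
Total = $30,478.556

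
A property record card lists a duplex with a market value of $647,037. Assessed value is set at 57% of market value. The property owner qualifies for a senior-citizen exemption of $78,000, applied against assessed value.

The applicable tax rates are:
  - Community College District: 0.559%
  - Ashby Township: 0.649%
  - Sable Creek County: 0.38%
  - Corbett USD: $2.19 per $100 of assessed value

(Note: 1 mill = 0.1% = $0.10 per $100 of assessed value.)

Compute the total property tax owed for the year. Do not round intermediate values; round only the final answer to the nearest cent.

$10,986.84

Assessed value = $647,037 × 0.57 = $368,811.09
Taxable value = $368,811.09 − $78,000 = $290,811.09
Community College District: $290,811.09 × 0.00559 = $1,625.6339931
Ashby Township: $290,811.09 × 0.00649 = $1,887.3639741
Sable Creek County: $290,811.09 × 0.0038 = $1,105.082142
Corbett USD: $290,811.09 × 0.0219 = $6,368.762871
Total = $10,986.8429802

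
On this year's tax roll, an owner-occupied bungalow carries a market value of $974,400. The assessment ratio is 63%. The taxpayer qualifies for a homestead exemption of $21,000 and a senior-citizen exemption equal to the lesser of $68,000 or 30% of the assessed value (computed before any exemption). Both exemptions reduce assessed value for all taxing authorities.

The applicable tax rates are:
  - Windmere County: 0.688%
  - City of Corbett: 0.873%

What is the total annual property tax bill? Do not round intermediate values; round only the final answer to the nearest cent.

$8,193.25

Assessed value = $974,400 × 0.63 = $613,872
Senior-citizen exemption = min($68,000, 30% × $613,872) = min($68,000, $184,161.6) = $68,000 (dollar cap binds)
Taxable value = $613,872 − $21,000 − $68,000 = $524,872
Windmere County: $524,872 × 0.00688 = $3,611.11936
City of Corbett: $524,872 × 0.00873 = $4,582.13256
Total = $8,193.25192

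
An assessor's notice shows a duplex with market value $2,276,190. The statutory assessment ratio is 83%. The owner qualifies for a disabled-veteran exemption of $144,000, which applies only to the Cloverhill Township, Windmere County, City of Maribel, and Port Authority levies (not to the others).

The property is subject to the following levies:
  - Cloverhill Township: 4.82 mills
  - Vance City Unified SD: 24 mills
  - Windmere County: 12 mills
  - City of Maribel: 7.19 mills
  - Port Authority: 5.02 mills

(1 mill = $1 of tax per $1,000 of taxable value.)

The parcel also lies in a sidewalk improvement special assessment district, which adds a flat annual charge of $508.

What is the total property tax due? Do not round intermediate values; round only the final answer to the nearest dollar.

Assessed value = $2,276,190 × 0.83 = $1,889,237.7
Cloverhill Township: ($1,889,237.7 − $144,000) × 0.00482 = $1,745,237.7 × 0.00482 = $8,412.045714
Vance City Unified SD: $1,889,237.7 × 0.024 = $45,341.7048
Windmere County: ($1,889,237.7 − $144,000) × 0.012 = $1,745,237.7 × 0.012 = $20,942.8524
City of Maribel: ($1,889,237.7 − $144,000) × 0.00719 = $1,745,237.7 × 0.00719 = $12,548.259063
Port Authority: ($1,889,237.7 − $144,000) × 0.00502 = $1,745,237.7 × 0.00502 = $8,761.093254
Levies subtotal = $96,005.955231
Total = $96,005.955231 + $508 = $96,513.955231

$96,514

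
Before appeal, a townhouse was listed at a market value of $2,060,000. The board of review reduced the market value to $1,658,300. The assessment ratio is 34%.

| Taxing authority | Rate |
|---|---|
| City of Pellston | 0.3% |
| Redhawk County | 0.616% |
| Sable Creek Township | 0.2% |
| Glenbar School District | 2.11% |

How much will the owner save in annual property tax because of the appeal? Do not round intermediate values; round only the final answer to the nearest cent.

$4,406.01

Old assessed value = $2,060,000 × 0.34 = $700,400
New assessed value = $1,658,300 × 0.34 = $563,822
Combined rate = 0.003 + 0.00616 + 0.002 + 0.0211 = 0.03226
Old tax = $700,400 × 0.03226 = $22,594.904
New tax = $563,822 × 0.03226 = $18,188.89772
Reduction = $22,594.904 − $18,188.89772 = $4,406.00628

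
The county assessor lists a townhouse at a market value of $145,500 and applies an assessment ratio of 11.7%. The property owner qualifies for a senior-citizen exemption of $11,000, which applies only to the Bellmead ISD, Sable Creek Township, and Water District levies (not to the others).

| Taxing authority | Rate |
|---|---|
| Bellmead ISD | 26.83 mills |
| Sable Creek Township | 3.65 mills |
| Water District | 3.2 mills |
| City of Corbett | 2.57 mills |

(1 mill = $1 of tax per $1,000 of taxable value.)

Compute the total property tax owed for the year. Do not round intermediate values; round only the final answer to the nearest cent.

Assessed value = $145,500 × 0.117 = $17,023.5
Bellmead ISD: ($17,023.5 − $11,000) × 0.02683 = $6,023.5 × 0.02683 = $161.610505
Sable Creek Township: ($17,023.5 − $11,000) × 0.00365 = $6,023.5 × 0.00365 = $21.985775
Water District: ($17,023.5 − $11,000) × 0.0032 = $6,023.5 × 0.0032 = $19.2752
City of Corbett: $17,023.5 × 0.00257 = $43.750395
Total = $246.621875

$246.62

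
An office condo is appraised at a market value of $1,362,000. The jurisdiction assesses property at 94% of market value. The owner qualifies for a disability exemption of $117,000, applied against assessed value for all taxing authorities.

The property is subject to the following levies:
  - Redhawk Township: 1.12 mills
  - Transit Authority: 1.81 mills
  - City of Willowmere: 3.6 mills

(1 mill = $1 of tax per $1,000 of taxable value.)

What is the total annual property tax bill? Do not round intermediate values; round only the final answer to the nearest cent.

Assessed value = $1,362,000 × 0.94 = $1,280,280
Taxable value = $1,280,280 − $117,000 = $1,163,280
Redhawk Township: $1,163,280 × 0.00112 = $1,302.8736
Transit Authority: $1,163,280 × 0.00181 = $2,105.5368
City of Willowmere: $1,163,280 × 0.0036 = $4,187.808
Total = $1,302.8736 + $2,105.5368 + $4,187.808 = $7,596.2184

$7,596.22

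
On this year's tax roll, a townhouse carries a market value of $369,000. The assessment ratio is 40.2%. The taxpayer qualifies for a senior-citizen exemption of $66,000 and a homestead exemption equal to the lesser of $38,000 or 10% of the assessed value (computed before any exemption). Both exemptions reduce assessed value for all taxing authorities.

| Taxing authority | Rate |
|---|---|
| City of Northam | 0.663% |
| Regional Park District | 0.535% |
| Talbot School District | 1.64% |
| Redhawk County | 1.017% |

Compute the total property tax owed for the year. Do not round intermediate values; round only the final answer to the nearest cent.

$2,602.29

Assessed value = $369,000 × 0.402 = $148,338
Homestead exemption = min($38,000, 10% × $148,338) = min($38,000, $14,833.8) = $14,833.8 (percentage binds)
Taxable value = $148,338 − $66,000 − $14,833.8 = $67,504.2
City of Northam: $67,504.2 × 0.00663 = $447.552846
Regional Park District: $67,504.2 × 0.00535 = $361.14747
Talbot School District: $67,504.2 × 0.0164 = $1,107.06888
Redhawk County: $67,504.2 × 0.01017 = $686.517714
Total = $2,602.28691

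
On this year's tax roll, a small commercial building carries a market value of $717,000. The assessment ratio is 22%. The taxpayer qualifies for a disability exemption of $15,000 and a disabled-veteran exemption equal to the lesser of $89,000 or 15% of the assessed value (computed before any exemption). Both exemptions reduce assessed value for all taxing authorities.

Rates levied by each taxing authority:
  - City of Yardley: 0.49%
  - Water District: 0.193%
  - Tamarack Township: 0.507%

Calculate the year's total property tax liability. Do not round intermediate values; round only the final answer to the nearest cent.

Assessed value = $717,000 × 0.22 = $157,740
Disabled-veteran exemption = min($89,000, 15% × $157,740) = min($89,000, $23,661) = $23,661 (percentage binds)
Taxable value = $157,740 − $15,000 − $23,661 = $119,079
City of Yardley: $119,079 × 0.0049 = $583.4871
Water District: $119,079 × 0.00193 = $229.82247
Tamarack Township: $119,079 × 0.00507 = $603.73053
Total = $1,417.0401

$1,417.04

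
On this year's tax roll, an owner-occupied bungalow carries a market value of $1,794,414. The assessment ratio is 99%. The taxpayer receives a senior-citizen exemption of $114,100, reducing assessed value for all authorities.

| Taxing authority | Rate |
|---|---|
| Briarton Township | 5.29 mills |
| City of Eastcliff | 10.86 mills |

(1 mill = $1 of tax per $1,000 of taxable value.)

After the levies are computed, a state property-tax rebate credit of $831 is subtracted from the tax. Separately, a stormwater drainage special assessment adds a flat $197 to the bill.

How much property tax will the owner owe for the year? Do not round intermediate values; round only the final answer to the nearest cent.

$26,213.27

Assessed value = $1,794,414 × 0.99 = $1,776,469.86
Taxable value = $1,776,469.86 − $114,100 = $1,662,369.86
Briarton Township: $1,662,369.86 × 0.00529 = $8,793.9365594
City of Eastcliff: $1,662,369.86 × 0.01086 = $18,053.3366796
Levies subtotal = $26,847.273239
After credit = $26,847.273239 − $831 = $26,016.273239
Total = $26,016.273239 + $197 = $26,213.273239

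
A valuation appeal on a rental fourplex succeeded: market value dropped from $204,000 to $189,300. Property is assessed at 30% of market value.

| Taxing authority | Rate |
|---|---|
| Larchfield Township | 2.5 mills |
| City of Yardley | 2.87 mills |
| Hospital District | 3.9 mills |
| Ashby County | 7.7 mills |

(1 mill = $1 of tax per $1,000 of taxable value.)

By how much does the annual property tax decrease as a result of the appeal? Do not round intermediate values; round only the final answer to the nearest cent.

$74.84

Old assessed value = $204,000 × 0.3 = $61,200
New assessed value = $189,300 × 0.3 = $56,790
Combined rate = 0.0025 + 0.00287 + 0.0039 + 0.0077 = 0.01697
Old tax = $61,200 × 0.01697 = $1,038.564
New tax = $56,790 × 0.01697 = $963.7263
Reduction = $1,038.564 − $963.7263 = $74.8377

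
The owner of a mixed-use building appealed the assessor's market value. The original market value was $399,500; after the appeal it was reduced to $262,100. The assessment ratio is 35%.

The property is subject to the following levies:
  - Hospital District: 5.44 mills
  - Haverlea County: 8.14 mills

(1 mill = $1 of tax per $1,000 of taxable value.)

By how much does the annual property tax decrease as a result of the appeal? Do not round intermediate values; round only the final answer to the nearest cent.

$653.06

Old assessed value = $399,500 × 0.35 = $139,825
New assessed value = $262,100 × 0.35 = $91,735
Combined rate = 0.00544 + 0.00814 = 0.01358
Old tax = $139,825 × 0.01358 = $1,898.8235
New tax = $91,735 × 0.01358 = $1,245.7613
Reduction = $1,898.8235 − $1,245.7613 = $653.0622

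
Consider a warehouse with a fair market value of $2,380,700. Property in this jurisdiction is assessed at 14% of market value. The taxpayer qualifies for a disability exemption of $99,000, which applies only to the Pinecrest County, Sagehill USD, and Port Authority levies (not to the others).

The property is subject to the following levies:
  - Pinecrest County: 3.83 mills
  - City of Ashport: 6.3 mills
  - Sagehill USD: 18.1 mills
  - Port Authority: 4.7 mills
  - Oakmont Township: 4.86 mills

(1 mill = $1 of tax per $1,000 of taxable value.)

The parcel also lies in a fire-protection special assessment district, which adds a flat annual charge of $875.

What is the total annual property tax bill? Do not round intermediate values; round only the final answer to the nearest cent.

Assessed value = $2,380,700 × 0.14 = $333,298
Pinecrest County: ($333,298 − $99,000) × 0.00383 = $234,298 × 0.00383 = $897.36134
City of Ashport: $333,298 × 0.0063 = $2,099.7774
Sagehill USD: ($333,298 − $99,000) × 0.0181 = $234,298 × 0.0181 = $4,240.7938
Port Authority: ($333,298 − $99,000) × 0.0047 = $234,298 × 0.0047 = $1,101.2006
Oakmont Township: $333,298 × 0.00486 = $1,619.82828
Levies subtotal = $9,958.96142
Total = $9,958.96142 + $875 = $10,833.96142

$10,833.96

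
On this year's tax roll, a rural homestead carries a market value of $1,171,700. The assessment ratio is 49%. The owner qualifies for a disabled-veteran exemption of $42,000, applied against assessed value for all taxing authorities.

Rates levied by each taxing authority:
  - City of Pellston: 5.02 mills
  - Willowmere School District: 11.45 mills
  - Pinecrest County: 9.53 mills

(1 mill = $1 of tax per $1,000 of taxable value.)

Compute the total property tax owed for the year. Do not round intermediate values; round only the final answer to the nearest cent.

Assessed value = $1,171,700 × 0.49 = $574,133
Taxable value = $574,133 − $42,000 = $532,133
City of Pellston: $532,133 × 0.00502 = $2,671.30766
Willowmere School District: $532,133 × 0.01145 = $6,092.92285
Pinecrest County: $532,133 × 0.00953 = $5,071.22749
Total = $2,671.30766 + $6,092.92285 + $5,071.22749 = $13,835.458

$13,835.46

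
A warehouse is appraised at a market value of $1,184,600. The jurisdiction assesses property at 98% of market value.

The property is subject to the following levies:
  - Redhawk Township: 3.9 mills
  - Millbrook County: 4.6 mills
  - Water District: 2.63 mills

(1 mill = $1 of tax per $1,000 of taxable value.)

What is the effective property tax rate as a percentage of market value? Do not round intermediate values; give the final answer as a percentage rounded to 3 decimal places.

Assessed value = $1,184,600 × 0.98 = $1,160,908
Redhawk Township: $1,160,908 × 0.0039 = $4,527.5412
Millbrook County: $1,160,908 × 0.0046 = $5,340.1768
Water District: $1,160,908 × 0.00263 = $3,053.18804
Total tax = $12,920.90604
Effective rate = $12,920.90604 ÷ $1,184,600 = 1.091% of market value

1.091%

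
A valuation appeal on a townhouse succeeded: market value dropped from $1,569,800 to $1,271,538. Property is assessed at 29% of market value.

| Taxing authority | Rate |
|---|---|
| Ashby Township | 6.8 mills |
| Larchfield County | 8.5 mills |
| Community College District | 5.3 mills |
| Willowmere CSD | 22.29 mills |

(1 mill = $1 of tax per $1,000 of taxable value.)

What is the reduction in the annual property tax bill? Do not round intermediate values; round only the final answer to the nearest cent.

$3,709.81

Old assessed value = $1,569,800 × 0.29 = $455,242
New assessed value = $1,271,538 × 0.29 = $368,746.02
Combined rate = 0.0068 + 0.0085 + 0.0053 + 0.02229 = 0.04289
Old tax = $455,242 × 0.04289 = $19,525.32938
New tax = $368,746.02 × 0.04289 = $15,815.5167978
Reduction = $19,525.32938 − $15,815.5167978 = $3,709.8125822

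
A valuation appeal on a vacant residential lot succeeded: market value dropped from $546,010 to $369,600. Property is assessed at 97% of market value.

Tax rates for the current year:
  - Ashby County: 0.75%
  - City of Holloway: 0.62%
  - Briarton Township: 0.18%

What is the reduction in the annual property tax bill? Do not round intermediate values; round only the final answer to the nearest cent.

$2,652.32

Old assessed value = $546,010 × 0.97 = $529,629.7
New assessed value = $369,600 × 0.97 = $358,512
Combined rate = 0.0075 + 0.0062 + 0.0018 = 0.0155
Old tax = $529,629.7 × 0.0155 = $8,209.26035
New tax = $358,512 × 0.0155 = $5,556.936
Reduction = $8,209.26035 − $5,556.936 = $2,652.32435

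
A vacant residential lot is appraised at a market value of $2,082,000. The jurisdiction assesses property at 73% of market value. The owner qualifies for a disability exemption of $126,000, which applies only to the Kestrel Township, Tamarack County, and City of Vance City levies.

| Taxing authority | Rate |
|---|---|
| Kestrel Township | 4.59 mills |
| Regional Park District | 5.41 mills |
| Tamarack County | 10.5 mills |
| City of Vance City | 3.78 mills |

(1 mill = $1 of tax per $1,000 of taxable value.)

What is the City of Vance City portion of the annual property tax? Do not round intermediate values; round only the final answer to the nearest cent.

Assessed value = $2,082,000 × 0.73 = $1,519,860
City of Vance City taxable value = $1,519,860 − $126,000 = $1,393,860
City of Vance City levy = $1,393,860 × 0.00378 = $5,268.7908

$5,268.79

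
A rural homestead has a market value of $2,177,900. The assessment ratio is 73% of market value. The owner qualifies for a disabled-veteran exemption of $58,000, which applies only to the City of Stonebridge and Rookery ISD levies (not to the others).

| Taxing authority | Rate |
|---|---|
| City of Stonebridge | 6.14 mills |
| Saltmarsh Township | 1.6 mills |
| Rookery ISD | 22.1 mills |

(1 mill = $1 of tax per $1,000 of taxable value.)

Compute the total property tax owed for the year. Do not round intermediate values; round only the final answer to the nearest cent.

$45,803.71

Assessed value = $2,177,900 × 0.73 = $1,589,867
City of Stonebridge: ($1,589,867 − $58,000) × 0.00614 = $1,531,867 × 0.00614 = $9,405.66338
Saltmarsh Township: $1,589,867 × 0.0016 = $2,543.7872
Rookery ISD: ($1,589,867 − $58,000) × 0.0221 = $1,531,867 × 0.0221 = $33,854.2607
Total = $45,803.71128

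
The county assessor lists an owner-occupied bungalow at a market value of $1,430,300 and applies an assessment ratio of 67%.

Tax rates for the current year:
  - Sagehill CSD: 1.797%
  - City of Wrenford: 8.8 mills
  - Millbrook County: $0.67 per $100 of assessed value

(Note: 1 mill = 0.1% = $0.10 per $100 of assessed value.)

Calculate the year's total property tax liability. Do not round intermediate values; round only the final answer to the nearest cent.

$32,074.33

Assessed value = $1,430,300 × 0.67 = $958,301
Sagehill CSD: $958,301 × 0.01797 = $17,220.66897
City of Wrenford: $958,301 × 0.0088 = $8,433.0488
Millbrook County: $958,301 × 0.0067 = $6,420.6167
Total = $32,074.33447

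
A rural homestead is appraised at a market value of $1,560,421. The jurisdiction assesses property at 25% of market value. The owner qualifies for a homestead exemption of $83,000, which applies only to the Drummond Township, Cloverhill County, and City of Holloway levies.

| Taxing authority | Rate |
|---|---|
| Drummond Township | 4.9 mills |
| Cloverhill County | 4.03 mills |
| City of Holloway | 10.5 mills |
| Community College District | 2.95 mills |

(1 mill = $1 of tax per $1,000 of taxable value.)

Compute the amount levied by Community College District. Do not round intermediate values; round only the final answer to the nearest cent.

$1,150.81

Assessed value = $1,560,421 × 0.25 = $390,105.25
Community College District taxable value = $390,105.25 (exemption does not apply)
Community College District levy = $390,105.25 × 0.00295 = $1,150.8104875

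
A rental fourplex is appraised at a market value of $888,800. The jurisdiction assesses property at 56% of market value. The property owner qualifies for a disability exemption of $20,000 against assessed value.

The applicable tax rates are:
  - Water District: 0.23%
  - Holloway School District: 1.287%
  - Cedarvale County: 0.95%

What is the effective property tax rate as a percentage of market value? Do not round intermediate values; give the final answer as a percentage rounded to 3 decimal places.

Assessed value = $888,800 × 0.56 = $497,728
Taxable value = $497,728 − $20,000 = $477,728
Water District: $477,728 × 0.0023 = $1,098.7744
Holloway School District: $477,728 × 0.01287 = $6,148.35936
Cedarvale County: $477,728 × 0.0095 = $4,538.416
Total tax = $11,785.54976
Effective rate = $11,785.54976 ÷ $888,800 = 1.326% of market value

1.326%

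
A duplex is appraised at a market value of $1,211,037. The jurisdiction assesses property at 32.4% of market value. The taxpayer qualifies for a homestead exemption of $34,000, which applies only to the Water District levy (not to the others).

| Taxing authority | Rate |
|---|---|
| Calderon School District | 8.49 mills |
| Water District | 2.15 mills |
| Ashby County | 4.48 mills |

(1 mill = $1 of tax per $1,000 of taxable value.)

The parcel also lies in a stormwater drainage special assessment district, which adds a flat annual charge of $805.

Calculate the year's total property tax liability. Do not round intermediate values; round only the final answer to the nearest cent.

Assessed value = $1,211,037 × 0.324 = $392,375.988
Calderon School District: $392,375.988 × 0.00849 = $3,331.27213812
Water District: ($392,375.988 − $34,000) × 0.00215 = $358,375.988 × 0.00215 = $770.5083742
Ashby County: $392,375.988 × 0.00448 = $1,757.84442624
Levies subtotal = $5,859.62493856
Total = $5,859.62493856 + $805 = $6,664.62493856

$6,664.62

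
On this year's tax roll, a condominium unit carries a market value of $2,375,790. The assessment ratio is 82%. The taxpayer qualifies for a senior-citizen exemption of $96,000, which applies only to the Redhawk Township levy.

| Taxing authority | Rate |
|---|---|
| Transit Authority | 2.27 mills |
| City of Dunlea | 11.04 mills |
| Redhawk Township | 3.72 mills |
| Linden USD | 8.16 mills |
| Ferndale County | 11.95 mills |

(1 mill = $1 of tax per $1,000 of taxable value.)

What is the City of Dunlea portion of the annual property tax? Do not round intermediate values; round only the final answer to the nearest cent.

Assessed value = $2,375,790 × 0.82 = $1,948,147.8
City of Dunlea taxable value = $1,948,147.8 (exemption does not apply)
City of Dunlea levy = $1,948,147.8 × 0.01104 = $21,507.551712

$21,507.55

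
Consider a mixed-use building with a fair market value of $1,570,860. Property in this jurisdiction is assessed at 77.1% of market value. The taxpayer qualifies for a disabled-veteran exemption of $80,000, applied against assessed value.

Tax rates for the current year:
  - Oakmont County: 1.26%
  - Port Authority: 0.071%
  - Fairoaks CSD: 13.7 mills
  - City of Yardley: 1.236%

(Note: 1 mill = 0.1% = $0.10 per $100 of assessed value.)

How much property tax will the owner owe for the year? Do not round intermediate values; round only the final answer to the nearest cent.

Assessed value = $1,570,860 × 0.771 = $1,211,133.06
Taxable value = $1,211,133.06 − $80,000 = $1,131,133.06
Oakmont County: $1,131,133.06 × 0.0126 = $14,252.276556
Port Authority: $1,131,133.06 × 0.00071 = $803.1044726
Fairoaks CSD: $1,131,133.06 × 0.0137 = $15,496.522922
City of Yardley: $1,131,133.06 × 0.01236 = $13,980.8046216
Total = $44,532.7085722

$44,532.71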